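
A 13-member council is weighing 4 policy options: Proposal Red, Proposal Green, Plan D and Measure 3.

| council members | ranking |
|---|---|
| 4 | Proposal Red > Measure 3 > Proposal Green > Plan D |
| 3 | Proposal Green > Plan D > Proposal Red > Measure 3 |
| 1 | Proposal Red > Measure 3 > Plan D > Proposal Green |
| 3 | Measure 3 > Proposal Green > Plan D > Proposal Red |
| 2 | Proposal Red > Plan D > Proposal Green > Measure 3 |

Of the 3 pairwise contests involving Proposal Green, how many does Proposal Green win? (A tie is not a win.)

Proposal Green against each rival (13 council members):
Proposal Green vs Proposal Red: Proposal Red, 7–6.
Proposal Green vs Plan D: Proposal Green is ranked higher on 4+3+3 = 10 ballots, Plan D on 3. Proposal Green wins 10–3.
Proposal Green vs Measure 3: 5 to 8, Measure 3.
Proposal Green beats Plan D; loses to Proposal Red, Measure 3 — 1 pairwise win.

1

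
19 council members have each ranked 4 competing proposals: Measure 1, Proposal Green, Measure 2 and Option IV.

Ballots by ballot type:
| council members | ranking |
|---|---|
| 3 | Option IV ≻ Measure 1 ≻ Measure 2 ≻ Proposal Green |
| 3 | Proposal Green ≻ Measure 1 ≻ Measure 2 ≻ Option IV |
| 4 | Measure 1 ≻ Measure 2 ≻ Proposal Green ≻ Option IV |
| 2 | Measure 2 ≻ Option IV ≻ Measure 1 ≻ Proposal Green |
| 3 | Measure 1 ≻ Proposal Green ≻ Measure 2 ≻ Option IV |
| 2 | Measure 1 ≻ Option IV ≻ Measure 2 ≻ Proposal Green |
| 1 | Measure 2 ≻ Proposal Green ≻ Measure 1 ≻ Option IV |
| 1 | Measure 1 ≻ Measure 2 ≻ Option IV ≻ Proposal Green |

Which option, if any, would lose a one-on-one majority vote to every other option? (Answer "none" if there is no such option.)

Pairwise majorities:
Measure 1–Proposal Green: Measure 1 15–4.
Measure 1 vs Measure 2: Measure 1, 16–3.
Measure 1 vs Option IV: Measure 1 preferred on 3+4+3+2+1+1 = 14 ballots; Measure 1 wins 14–5.
Proposal Green vs Measure 2: 3+3 = 6 for Proposal Green, 13 for Measure 2 — Measure 2 by 13–6.
Proposal Green vs Option IV: Proposal Green, 11–8.
Measure 2 vs Option IV: Measure 2 wins 14–5.
Option IV is beaten in every head-to-head and is the Condorcet loser.

Option IV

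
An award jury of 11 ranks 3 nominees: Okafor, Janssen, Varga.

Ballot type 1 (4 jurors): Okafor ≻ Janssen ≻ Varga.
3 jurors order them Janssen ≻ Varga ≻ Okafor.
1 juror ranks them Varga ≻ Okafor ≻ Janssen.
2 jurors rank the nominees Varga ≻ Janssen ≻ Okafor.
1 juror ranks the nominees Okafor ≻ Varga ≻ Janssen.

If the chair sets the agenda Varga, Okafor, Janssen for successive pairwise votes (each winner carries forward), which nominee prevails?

Round 1: Varga vs Okafor — 6–5, Varga advances.
Round 2: Varga vs Janssen — 4–7, Janssen advances.
Janssen survives the agenda.

Janssen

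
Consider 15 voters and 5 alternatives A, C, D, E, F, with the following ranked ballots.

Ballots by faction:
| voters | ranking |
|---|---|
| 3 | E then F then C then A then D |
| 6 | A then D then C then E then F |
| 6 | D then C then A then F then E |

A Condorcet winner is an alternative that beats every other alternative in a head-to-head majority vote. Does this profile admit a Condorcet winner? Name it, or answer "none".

none

Pairwise majorities:
A vs C: 6 to 9, C.
A vs D: A preferred on 3+6 = 9 ballots; A wins 9–6.
A vs E: A is ranked higher on 6+6 = 12 ballots, E on 3. A wins 12–3.
A vs F: A is ranked higher on 6+6 = 12 ballots, F on 3. A wins 12–3.
C vs D: C is ranked higher on 3 ballots, D on 12. D wins 12–3.
C vs E: 12 to 3, C.
C vs F: C is ranked higher on 6+6 = 12 ballots, F on 3. C wins 12–3.
D vs E: D is ranked higher on 6+6 = 12 ballots, E on 3. D wins 12–3.
D vs F: D is ranked higher on 6+6 = 12 ballots, F on 3. D wins 12–3.
E vs F: E preferred on 3+6 = 9 ballots; E wins 9–6.
Every alternative loses at least once (A loses to C; C loses to D; D loses to A; E loses to A; F loses to A). The majority relation contains the cycle A > D > C > A, so there is no Condorcet winner.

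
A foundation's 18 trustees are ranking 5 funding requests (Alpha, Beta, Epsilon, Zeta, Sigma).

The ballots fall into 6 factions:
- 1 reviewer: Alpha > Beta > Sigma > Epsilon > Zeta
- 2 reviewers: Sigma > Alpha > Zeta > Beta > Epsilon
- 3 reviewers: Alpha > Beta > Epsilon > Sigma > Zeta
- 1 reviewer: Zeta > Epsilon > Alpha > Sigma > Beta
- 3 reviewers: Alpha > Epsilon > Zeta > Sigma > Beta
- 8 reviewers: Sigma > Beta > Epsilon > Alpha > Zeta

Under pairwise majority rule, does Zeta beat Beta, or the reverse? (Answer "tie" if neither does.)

Beta

Ballots ranking Zeta above Beta: 2 + 1 + 3 = 6.
Ballots ranking Beta above Zeta: 18 − 6 = 12.
Beta wins the head-to-head 12–6.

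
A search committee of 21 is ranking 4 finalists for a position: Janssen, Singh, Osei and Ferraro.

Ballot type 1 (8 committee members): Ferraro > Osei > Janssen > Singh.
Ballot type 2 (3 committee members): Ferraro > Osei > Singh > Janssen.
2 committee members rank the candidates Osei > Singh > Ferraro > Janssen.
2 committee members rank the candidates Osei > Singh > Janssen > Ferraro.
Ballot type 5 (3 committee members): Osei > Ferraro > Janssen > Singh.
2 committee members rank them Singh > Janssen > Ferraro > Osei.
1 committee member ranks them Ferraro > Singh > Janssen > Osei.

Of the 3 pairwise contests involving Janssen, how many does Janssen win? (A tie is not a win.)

Janssen against each rival (21 committee members):
Janssen vs Singh: Janssen is ranked higher on 8+3 = 11 ballots, Singh on 10. Janssen wins 11–10.
Janssen vs Osei: Janssen preferred on 2+1 = 3 ballots; Osei wins 18–3.
Janssen vs Ferraro: 4 to 17, Ferraro.
Janssen beats Singh; loses to Osei, Ferraro — 1 pairwise win.

1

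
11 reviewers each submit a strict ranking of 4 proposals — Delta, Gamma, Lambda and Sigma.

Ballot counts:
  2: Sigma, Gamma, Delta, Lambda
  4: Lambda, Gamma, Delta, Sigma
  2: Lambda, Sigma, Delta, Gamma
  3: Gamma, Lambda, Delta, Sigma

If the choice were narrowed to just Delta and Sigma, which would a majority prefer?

Ballots ranking Delta above Sigma: 4 + 3 = 7.
Ballots ranking Sigma above Delta: 11 − 7 = 4.
Delta wins the head-to-head 7–4.

Delta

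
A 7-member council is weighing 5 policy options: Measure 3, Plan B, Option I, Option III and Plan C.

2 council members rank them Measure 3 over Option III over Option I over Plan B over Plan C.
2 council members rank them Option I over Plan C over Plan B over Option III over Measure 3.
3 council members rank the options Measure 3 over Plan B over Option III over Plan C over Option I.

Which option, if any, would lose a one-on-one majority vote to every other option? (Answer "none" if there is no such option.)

Head-to-head results (7 council members):
Measure 3 vs Plan B: Measure 3, 5–2.
Measure 3 vs Option I: 5 to 2, Measure 3.
Measure 3 vs Option III: 5 to 2, Measure 3.
Measure 3 vs Plan C: 2+3 = 5 for Measure 3, 2 for Plan C — Measure 3 by 5–2.
Plan B vs Option I: Option I wins 4–3.
Plan B–Option III: Plan B 5–2.
Plan B vs Plan C: Plan B preferred on 2+3 = 5 ballots; Plan B wins 5–2.
Option I vs Option III: 2 for Option I, 5 for Option III — Option III by 5–2.
Option I vs Plan C: Option I, 4–3.
Option III vs Plan C: Option III, 5–2.
Plan C loses to every other option — it is the Condorcet loser.

Plan C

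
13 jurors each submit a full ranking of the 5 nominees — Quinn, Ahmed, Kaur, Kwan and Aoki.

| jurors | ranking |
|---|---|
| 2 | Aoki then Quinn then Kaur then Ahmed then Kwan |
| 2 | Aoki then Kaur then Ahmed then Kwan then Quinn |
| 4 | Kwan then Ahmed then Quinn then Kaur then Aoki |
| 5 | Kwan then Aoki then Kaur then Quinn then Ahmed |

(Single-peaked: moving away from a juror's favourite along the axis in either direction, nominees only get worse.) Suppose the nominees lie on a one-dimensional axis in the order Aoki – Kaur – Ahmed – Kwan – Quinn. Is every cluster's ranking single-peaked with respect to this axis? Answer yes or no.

Axis positions: Aoki=1, Kaur=2, Ahmed=3, Kwan=4, Quinn=5.
Cluster 1: ranking walks positions 1-5-2-3-4; Quinn is ranked above Kaur even though Kaur lies between Quinn and the peak Aoki on the axis — preferences dip and rise again. Not single-peaked.
Cluster 2 (peak Aoki at position 1): ranking walks positions 1-2-3-4-5, expanding outward from the peak — single-peaked.
Cluster 3 (peak Kwan at position 4): ranking walks positions 4-3-5-2-1, expanding outward from the peak — single-peaked.
Cluster 4: ranking walks positions 4-1-2-5-3; Aoki is ranked above Ahmed even though Ahmed lies between Aoki and the peak Kwan on the axis — preferences dip and rise again. Not single-peaked.
Cluster 1 violates single-peakedness, so the profile is not single-peaked on this axis.

no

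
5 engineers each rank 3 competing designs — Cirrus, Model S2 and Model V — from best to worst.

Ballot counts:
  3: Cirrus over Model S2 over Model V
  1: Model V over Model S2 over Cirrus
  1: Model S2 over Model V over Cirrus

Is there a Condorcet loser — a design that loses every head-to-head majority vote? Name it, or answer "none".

Head-to-head results (5 engineers):
Cirrus–Model S2: Cirrus 3–2.
Cirrus vs Model V: 3 for Cirrus, 2 for Model V — Cirrus by 3–2.
Model S2 vs Model V: 3+1 = 4 for Model S2, 1 for Model V — Model S2 by 4–1.
Model V loses to every other design — it is the Condorcet loser.

Model V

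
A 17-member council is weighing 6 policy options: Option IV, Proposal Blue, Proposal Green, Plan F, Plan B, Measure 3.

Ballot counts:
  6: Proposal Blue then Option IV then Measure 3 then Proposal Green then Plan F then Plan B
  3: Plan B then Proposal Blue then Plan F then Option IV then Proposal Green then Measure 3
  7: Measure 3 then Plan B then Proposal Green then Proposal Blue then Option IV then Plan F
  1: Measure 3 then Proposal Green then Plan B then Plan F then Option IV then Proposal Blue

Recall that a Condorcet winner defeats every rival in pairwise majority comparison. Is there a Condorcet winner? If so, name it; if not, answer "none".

none

Head-to-head results (17 council members):
Option IV vs Proposal Blue: Proposal Blue wins 16–1.
Option IV vs Proposal Green: Option IV wins 9–8.
Option IV–Plan F: Option IV 13–4.
Option IV vs Plan B: Plan B, 11–6.
Option IV vs Measure 3: Option IV, 9–8.
Proposal Blue vs Proposal Green: Proposal Blue, 9–8.
Proposal Blue vs Plan F: Proposal Blue, 16–1.
Proposal Blue vs Plan B: Plan B wins 11–6.
Proposal Blue vs Measure 3: Proposal Blue wins 9–8.
Proposal Green vs Plan F: Proposal Green wins 14–3.
Proposal Green–Plan B: Plan B 10–7.
Proposal Green vs Measure 3: Measure 3 wins 14–3.
Plan F–Plan B: Plan B 11–6.
Plan F vs Measure 3: Measure 3, 14–3.
Plan B–Measure 3: Measure 3 14–3.
Every option loses at least once (Option IV loses to Proposal Blue; Proposal Blue loses to Plan B; Proposal Green loses to Option IV; Plan F loses to Option IV; Plan B loses to Measure 3; Measure 3 loses to Option IV). The majority relation contains the cycle Option IV > Measure 3 > Plan B > Option IV, so there is no Condorcet winner.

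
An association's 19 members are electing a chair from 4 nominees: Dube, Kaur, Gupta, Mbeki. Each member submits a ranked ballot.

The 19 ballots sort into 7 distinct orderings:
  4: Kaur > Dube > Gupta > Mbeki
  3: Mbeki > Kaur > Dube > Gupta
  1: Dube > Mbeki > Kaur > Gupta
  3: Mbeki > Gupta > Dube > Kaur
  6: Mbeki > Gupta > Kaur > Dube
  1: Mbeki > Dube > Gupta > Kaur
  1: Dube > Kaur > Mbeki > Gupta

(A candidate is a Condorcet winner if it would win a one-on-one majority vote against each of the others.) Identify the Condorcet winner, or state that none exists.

Mbeki

Pairwise majorities:
Dube vs Kaur: 1+3+1+1 = 6 for Dube, 13 for Kaur — Kaur by 13–6.
Dube vs Gupta: Dube is ranked higher on 4+3+1+1+1 = 10 ballots, Gupta on 9. Dube wins 10–9.
Dube vs Mbeki: 4+1+1 = 6 for Dube, 13 for Mbeki — Mbeki by 13–6.
Kaur vs Gupta: 4+3+1+1 = 9 for Kaur, 10 for Gupta — Gupta by 10–9.
Kaur vs Mbeki: Kaur is ranked higher on 4+1 = 5 ballots, Mbeki on 14. Mbeki wins 14–5.
Gupta vs Mbeki: 4 for Gupta, 15 for Mbeki — Mbeki by 15–4.
Only Mbeki has no losses; Mbeki is the Condorcet winner.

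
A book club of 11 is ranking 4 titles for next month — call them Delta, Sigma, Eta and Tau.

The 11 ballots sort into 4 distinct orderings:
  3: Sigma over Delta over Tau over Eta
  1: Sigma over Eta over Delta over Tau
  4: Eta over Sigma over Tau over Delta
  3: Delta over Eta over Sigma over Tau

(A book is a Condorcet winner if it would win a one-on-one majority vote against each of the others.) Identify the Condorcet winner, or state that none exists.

none

Pairwise majorities:
Delta vs Sigma: Sigma wins 8–3.
Delta vs Eta: Delta, 6–5.
Delta–Tau: Delta 7–4.
Sigma vs Eta: Eta, 7–4.
Sigma vs Tau: Sigma wins 11–0.
Eta vs Tau: Eta wins 8–3.
No book is unbeaten: Delta loses to Sigma; Sigma loses to Eta; Eta loses to Delta; Tau loses to Delta. In particular Delta → Eta → Sigma → Delta is a majority cycle — no Condorcet winner exists.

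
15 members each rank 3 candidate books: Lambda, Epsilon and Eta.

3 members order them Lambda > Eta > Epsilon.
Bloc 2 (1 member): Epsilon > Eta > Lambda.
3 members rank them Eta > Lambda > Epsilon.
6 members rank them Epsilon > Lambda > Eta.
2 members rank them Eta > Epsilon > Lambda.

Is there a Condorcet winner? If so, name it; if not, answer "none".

none

Pairwise majorities:
Lambda vs Epsilon: Epsilon wins 9–6.
Lambda–Eta: Lambda 9–6.
Epsilon–Eta: Eta 8–7.
No book is unbeaten: Lambda loses to Epsilon; Epsilon loses to Eta; Eta loses to Lambda. In particular Lambda > Eta > Epsilon > Lambda is a majority cycle — no Condorcet winner exists.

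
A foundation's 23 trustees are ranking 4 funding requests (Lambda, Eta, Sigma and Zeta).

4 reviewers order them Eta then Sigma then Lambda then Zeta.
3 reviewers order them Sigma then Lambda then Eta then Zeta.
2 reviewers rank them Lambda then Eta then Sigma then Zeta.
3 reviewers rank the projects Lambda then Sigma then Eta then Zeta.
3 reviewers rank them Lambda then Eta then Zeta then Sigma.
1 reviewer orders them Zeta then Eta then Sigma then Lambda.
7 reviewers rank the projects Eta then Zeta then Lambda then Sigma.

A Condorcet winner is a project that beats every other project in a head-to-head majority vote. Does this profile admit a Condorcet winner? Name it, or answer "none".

Eta

Pairwise majorities:
Lambda vs Eta: 11 to 12, Eta.
Lambda vs Sigma: 2+3+3+7 = 15 for Lambda, 8 for Sigma — Lambda by 15–8.
Lambda vs Zeta: 4+3+2+3+3 = 15 for Lambda, 8 for Zeta — Lambda by 15–8.
Eta vs Sigma: 17 to 6, Eta.
Eta vs Zeta: 22 to 1, Eta.
Sigma vs Zeta: 12 to 11, Sigma.
Eta wins every pairwise contest, so Eta is the Condorcet winner.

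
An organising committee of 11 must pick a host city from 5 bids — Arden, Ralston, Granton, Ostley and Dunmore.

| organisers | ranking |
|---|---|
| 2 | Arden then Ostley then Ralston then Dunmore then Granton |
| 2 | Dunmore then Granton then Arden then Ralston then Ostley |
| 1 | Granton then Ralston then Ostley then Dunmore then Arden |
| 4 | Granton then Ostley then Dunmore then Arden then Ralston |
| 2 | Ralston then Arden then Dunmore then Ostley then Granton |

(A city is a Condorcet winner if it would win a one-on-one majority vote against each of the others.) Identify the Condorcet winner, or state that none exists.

none

Pairwise majorities:
Arden–Ralston: Arden 8–3.
Arden vs Granton: Arden preferred on 2+2 = 4 ballots; Granton wins 7–4.
Arden vs Ostley: Arden is ranked higher on 2+2+2 = 6 ballots, Ostley on 5. Arden wins 6–5.
Arden vs Dunmore: Arden preferred on 2+2 = 4 ballots; Dunmore wins 7–4.
Ralston vs Granton: 4 to 7, Granton.
Ralston vs Ostley: Ralston preferred on 2+1+2 = 5 ballots; Ostley wins 6–5.
Ralston vs Dunmore: Ralston is ranked higher on 2+1+2 = 5 ballots, Dunmore on 6. Dunmore wins 6–5.
Granton vs Ostley: Granton wins 7–4.
Granton vs Dunmore: Granton is ranked higher on 1+4 = 5 ballots, Dunmore on 6. Dunmore wins 6–5.
Ostley vs Dunmore: Ostley is ranked higher on 2+1+4 = 7 ballots, Dunmore on 4. Ostley wins 7–4.
Every city loses at least once (Arden loses to Granton; Ralston loses to Arden; Granton loses to Dunmore; Ostley loses to Arden; Dunmore loses to Ostley). The majority relation contains the cycle Arden → Ostley → Dunmore → Arden, so there is no Condorcet winner.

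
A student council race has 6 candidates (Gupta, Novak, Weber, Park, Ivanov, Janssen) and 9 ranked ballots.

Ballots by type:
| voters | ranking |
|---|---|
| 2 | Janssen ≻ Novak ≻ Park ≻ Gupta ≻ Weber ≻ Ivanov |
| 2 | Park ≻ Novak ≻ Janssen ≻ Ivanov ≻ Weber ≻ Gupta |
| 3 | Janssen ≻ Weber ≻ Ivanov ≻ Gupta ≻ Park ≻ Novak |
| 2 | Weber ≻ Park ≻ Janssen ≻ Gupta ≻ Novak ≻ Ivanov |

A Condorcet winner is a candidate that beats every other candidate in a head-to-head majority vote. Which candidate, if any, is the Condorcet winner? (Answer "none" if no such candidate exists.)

Janssen

Head-to-head results (9 voters):
Gupta vs Novak: 5 to 4, Gupta.
Gupta vs Weber: Gupta is ranked higher on 2 ballots, Weber on 7. Weber wins 7–2.
Gupta vs Park: Gupta preferred on 3 ballots; Park wins 6–3.
Gupta vs Ivanov: Ivanov wins 5–4.
Gupta vs Janssen: 0 for Gupta, 9 for Janssen — Janssen by 9–0.
Novak vs Weber: Weber, 5–4.
Novak–Park: Park 7–2.
Novak vs Ivanov: Novak, 6–3.
Novak vs Janssen: Novak is ranked higher on 2 ballots, Janssen on 7. Janssen wins 7–2.
Weber vs Park: Weber, 5–4.
Weber vs Ivanov: Weber, 7–2.
Weber vs Janssen: Weber preferred on 2 ballots; Janssen wins 7–2.
Park vs Ivanov: 6 to 3, Park.
Park vs Janssen: Park is ranked higher on 2+2 = 4 ballots, Janssen on 5. Janssen wins 5–4.
Ivanov vs Janssen: 0 to 9, Janssen.
Janssen wins every pairwise contest, so Janssen is the Condorcet winner.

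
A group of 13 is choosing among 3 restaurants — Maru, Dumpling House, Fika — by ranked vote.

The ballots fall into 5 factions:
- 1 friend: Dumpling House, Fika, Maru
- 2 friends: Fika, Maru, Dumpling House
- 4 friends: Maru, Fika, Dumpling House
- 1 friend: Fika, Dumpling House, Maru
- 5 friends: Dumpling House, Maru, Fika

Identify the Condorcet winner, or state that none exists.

Check each pair by majority over 13 ballots:
Maru vs Dumpling House: 2+4 = 6 for Maru, 7 for Dumpling House — Dumpling House by 7–6.
Maru vs Fika: Maru, 9–4.
Dumpling House vs Fika: 1+5 = 6 for Dumpling House, 7 for Fika — Fika by 7–6.
Every restaurant loses at least once (Maru loses to Dumpling House; Dumpling House loses to Fika; Fika loses to Maru). The majority relation contains the cycle Maru > Fika > Dumpling House > Maru, so there is no Condorcet winner.

none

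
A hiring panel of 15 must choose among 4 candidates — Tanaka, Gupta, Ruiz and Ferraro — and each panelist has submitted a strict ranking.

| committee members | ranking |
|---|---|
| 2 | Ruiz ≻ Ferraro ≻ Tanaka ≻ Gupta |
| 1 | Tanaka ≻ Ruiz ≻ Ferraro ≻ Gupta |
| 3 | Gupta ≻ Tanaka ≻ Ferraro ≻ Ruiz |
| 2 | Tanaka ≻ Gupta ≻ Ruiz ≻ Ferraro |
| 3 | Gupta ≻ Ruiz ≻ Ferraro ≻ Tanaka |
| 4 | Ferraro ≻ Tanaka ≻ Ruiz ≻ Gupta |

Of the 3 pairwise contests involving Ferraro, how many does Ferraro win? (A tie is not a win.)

Ferraro against each rival (15 committee members):
Ferraro vs Tanaka: Ferraro, 9–6.
Ferraro–Gupta: Gupta 8–7.
Ferraro vs Ruiz: Ruiz, 8–7.
Ferraro beats Tanaka; loses to Gupta, Ruiz — 1 pairwise win.

1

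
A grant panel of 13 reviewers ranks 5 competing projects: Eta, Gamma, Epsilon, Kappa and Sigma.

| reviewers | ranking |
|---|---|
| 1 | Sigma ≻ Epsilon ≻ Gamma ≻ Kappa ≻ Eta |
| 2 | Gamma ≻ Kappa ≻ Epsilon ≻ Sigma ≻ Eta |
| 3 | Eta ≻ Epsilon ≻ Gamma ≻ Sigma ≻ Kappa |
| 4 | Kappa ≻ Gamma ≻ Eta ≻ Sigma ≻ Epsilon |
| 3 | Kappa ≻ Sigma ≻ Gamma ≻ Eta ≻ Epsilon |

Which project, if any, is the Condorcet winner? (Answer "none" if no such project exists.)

Kappa

Check each pair by majority over 13 ballots:
Eta vs Gamma: Eta is ranked higher on 3 ballots, Gamma on 10. Gamma wins 10–3.
Eta vs Epsilon: Eta is ranked higher on 3+4+3 = 10 ballots, Epsilon on 3. Eta wins 10–3.
Eta vs Kappa: 3 to 10, Kappa.
Eta vs Sigma: Eta wins 7–6.
Gamma vs Epsilon: Gamma preferred on 2+4+3 = 9 ballots; Gamma wins 9–4.
Gamma vs Kappa: Kappa wins 7–6.
Gamma vs Sigma: Gamma preferred on 2+3+4 = 9 ballots; Gamma wins 9–4.
Epsilon vs Kappa: Kappa wins 9–4.
Epsilon–Sigma: Sigma 8–5.
Kappa–Sigma: Kappa 9–4.
Kappa wins every pairwise contest, so Kappa is the Condorcet winner.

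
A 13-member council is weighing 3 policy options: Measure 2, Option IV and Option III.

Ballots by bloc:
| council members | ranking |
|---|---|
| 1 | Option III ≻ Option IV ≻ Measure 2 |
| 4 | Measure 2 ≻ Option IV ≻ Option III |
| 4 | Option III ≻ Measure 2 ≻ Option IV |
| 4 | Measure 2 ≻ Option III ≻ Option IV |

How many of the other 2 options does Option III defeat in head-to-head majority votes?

1

Option III against each rival (13 council members):
Option III vs Measure 2: 1+4 = 5 for Option III, 8 for Measure 2 — Measure 2 by 8–5.
Option III–Option IV: Option III 9–4.
Option III beats Option IV; loses to Measure 2 — 1 pairwise win.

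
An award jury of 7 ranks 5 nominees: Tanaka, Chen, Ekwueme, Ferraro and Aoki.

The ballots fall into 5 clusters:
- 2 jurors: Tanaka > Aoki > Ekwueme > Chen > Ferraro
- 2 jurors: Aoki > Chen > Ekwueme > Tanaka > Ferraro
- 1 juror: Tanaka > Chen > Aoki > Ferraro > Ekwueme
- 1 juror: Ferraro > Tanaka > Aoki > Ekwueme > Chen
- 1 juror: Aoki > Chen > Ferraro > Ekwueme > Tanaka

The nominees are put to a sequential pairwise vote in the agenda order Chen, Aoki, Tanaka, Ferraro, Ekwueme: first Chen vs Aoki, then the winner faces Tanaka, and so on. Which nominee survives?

Tanaka

Round 1: Chen vs Aoki — 1–6, Aoki advances.
Round 2: Aoki vs Tanaka — 3–4, Tanaka advances.
Round 3: Tanaka vs Ferraro — 5–2, Tanaka advances.
Round 4: Tanaka vs Ekwueme — 4–3, Tanaka advances.
The agenda winner is Tanaka.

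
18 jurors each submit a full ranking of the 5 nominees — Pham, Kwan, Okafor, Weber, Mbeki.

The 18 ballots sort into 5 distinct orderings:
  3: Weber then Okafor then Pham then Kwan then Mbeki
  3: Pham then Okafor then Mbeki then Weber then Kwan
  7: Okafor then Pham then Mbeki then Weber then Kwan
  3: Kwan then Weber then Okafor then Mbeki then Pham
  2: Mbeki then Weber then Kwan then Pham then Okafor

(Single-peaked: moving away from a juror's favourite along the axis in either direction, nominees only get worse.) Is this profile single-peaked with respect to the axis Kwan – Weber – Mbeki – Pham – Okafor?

no

Axis positions: Kwan=1, Weber=2, Mbeki=3, Pham=4, Okafor=5.
Ballot type 1: ranking walks positions 2-5-4-1-3; Okafor is ranked above Mbeki even though Mbeki lies between Okafor and the peak Weber on the axis — preferences dip and rise again. Not single-peaked.
Ballot type 2 (peak Pham at position 4): ranking walks positions 4-5-3-2-1, expanding outward from the peak — single-peaked.
Ballot type 3 (peak Okafor at position 5): ranking walks positions 5-4-3-2-1, expanding outward from the peak — single-peaked.
Ballot type 4: ranking walks positions 1-2-5-3-4; Okafor is ranked above Mbeki even though Mbeki lies between Okafor and the peak Kwan on the axis — preferences dip and rise again. Not single-peaked.
Ballot type 5 (peak Mbeki at position 3): ranking walks positions 3-2-1-4-5, expanding outward from the peak — single-peaked.
Ballot type 1 violates single-peakedness, so the profile is not single-peaked on this axis.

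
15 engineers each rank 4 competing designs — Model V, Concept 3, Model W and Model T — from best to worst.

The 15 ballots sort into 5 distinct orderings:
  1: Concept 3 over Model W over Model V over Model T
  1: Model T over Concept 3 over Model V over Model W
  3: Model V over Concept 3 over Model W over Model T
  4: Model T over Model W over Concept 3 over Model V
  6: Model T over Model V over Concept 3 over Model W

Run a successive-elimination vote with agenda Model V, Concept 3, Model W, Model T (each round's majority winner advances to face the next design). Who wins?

Round 1: Model V vs Concept 3 — 9–6, Model V advances.
Round 2: Model V vs Model W — 10–5, Model V advances.
Round 3: Model V vs Model T — 4–11, Model T advances.
The agenda winner is Model T.

Model T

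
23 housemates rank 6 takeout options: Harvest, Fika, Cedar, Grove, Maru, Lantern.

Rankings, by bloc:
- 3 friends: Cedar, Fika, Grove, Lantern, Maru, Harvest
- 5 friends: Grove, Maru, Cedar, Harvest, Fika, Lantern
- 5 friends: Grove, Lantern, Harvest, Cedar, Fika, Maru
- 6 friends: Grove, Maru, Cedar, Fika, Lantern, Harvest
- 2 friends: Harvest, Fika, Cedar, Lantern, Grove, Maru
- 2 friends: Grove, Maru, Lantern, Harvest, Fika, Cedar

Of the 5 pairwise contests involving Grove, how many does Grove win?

Grove against each rival (23 friends):
Grove vs Harvest: 21 to 2, Grove.
Grove–Fika: Grove 18–5.
Grove–Cedar: Grove 18–5.
Grove vs Maru: 23 to 0, Grove.
Grove vs Lantern: Grove preferred on 3+5+5+6+2 = 21 ballots; Grove wins 21–2.
Grove beats Harvest, Fika, Cedar, Maru, Lantern — 5 pairwise wins.

5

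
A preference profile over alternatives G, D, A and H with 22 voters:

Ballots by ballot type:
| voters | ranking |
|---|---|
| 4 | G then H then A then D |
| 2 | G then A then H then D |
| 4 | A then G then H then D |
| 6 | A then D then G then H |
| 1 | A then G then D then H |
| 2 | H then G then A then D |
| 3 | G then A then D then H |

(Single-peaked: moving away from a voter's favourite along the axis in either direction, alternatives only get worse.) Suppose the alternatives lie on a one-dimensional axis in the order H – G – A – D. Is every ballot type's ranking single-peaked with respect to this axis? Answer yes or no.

yes

Axis positions: H=1, G=2, A=3, D=4.
Ballot type 1 (peak G at position 2): ranking walks positions 2-1-3-4, expanding outward from the peak — single-peaked.
Ballot type 2 (peak G at position 2): ranking walks positions 2-3-1-4, expanding outward from the peak — single-peaked.
Ballot type 3 (peak A at position 3): ranking walks positions 3-2-1-4, expanding outward from the peak — single-peaked.
Ballot type 4 (peak A at position 3): ranking walks positions 3-4-2-1, expanding outward from the peak — single-peaked.
Ballot type 5 (peak A at position 3): ranking walks positions 3-2-4-1, expanding outward from the peak — single-peaked.
Ballot type 6 (peak H at position 1): ranking walks positions 1-2-3-4, expanding outward from the peak — single-peaked.
Ballot type 7 (peak G at position 2): ranking walks positions 2-3-4-1, expanding outward from the peak — single-peaked.
Every ranking is single-peaked on this axis.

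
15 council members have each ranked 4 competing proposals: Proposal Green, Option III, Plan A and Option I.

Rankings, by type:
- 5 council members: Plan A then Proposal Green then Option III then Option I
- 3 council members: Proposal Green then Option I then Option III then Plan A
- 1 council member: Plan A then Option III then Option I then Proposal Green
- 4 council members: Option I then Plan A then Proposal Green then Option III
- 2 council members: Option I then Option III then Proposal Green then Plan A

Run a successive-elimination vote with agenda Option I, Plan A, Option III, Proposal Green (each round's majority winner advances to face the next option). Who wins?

Round 1: Option I vs Plan A — 9–6, Option I advances.
Round 2: Option I vs Option III — 9–6, Option I advances.
Round 3: Option I vs Proposal Green — 7–8, Proposal Green advances.
Proposal Green survives the agenda.

Proposal Green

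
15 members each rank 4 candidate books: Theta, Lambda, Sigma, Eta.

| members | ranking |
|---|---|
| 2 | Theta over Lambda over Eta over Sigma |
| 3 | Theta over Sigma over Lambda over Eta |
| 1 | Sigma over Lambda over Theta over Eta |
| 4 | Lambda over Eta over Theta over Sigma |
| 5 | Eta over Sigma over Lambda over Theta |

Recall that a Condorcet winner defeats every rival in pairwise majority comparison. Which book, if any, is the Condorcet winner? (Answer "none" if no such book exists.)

none

Check each pair by majority over 15 ballots:
Theta vs Lambda: Lambda, 10–5.
Theta vs Sigma: 9 to 6, Theta.
Theta vs Eta: Theta preferred on 2+3+1 = 6 ballots; Eta wins 9–6.
Lambda vs Sigma: Lambda is ranked higher on 2+4 = 6 ballots, Sigma on 9. Sigma wins 9–6.
Lambda vs Eta: Lambda is ranked higher on 2+3+1+4 = 10 ballots, Eta on 5. Lambda wins 10–5.
Sigma vs Eta: Eta wins 11–4.
Every book loses at least once (Theta loses to Lambda; Lambda loses to Sigma; Sigma loses to Theta; Eta loses to Lambda). The majority relation contains the cycle Theta > Sigma > Lambda > Theta, so there is no Condorcet winner.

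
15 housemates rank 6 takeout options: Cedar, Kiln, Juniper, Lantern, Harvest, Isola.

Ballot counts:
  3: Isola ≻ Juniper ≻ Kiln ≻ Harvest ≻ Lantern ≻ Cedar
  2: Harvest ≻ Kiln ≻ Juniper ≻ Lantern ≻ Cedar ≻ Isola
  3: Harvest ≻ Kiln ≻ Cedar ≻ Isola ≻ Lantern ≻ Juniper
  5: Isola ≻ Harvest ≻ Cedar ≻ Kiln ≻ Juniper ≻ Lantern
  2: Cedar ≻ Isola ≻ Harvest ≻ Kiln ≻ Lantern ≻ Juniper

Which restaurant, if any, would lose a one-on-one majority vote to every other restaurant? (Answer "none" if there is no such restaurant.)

Lantern

Pairwise majorities:
Cedar vs Kiln: Cedar is ranked higher on 5+2 = 7 ballots, Kiln on 8. Kiln wins 8–7.
Cedar vs Juniper: Cedar wins 10–5.
Cedar–Lantern: Cedar 10–5.
Cedar vs Harvest: Harvest wins 13–2.
Cedar vs Isola: 7 to 8, Isola.
Kiln vs Juniper: Kiln, 12–3.
Kiln vs Lantern: 3+2+3+5+2 = 15 for Kiln, 0 for Lantern — Kiln by 15–0.
Kiln vs Harvest: Harvest, 12–3.
Kiln–Isola: Isola 10–5.
Juniper vs Lantern: Juniper wins 10–5.
Juniper vs Harvest: Harvest, 12–3.
Juniper vs Isola: 2 to 13, Isola.
Lantern vs Harvest: Lantern is ranked higher on 0 ballots, Harvest on 15. Harvest wins 15–0.
Lantern–Isola: Isola 13–2.
Harvest vs Isola: Isola, 10–5.
Only Lantern has no wins; Lantern is the Condorcet loser.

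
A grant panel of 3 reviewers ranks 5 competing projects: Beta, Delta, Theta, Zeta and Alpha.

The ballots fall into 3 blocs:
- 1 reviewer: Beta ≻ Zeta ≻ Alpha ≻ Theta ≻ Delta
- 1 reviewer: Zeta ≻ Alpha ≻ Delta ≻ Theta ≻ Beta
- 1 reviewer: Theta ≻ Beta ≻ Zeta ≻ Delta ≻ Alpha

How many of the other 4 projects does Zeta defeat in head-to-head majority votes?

3

Zeta against each rival (3 reviewers):
Zeta–Beta: Beta 2–1.
Zeta vs Delta: 3 to 0, Zeta.
Zeta vs Theta: 2 to 1, Zeta.
Zeta vs Alpha: 3 to 0, Zeta.
Zeta beats Delta, Theta, Alpha; loses to Beta — 3 pairwise wins.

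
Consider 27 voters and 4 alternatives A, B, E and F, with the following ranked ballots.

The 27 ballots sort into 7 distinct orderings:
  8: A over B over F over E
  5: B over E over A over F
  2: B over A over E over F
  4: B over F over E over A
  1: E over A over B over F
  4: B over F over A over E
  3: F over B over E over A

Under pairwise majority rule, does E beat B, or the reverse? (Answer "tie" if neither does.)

Ballots ranking E above B: 1.
Ballots ranking B above E: 27 − 1 = 26.
B wins the head-to-head 26–1.

B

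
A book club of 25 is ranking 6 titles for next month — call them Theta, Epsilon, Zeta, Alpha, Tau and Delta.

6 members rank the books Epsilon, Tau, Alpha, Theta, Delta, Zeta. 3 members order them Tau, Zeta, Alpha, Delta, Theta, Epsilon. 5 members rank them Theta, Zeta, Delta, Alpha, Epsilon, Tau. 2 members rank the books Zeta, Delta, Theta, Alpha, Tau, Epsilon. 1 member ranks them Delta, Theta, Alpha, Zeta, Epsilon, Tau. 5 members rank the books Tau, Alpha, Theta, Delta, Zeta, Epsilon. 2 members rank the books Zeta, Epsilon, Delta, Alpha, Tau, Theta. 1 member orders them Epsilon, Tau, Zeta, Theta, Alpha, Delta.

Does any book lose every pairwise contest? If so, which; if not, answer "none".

none

Pairwise majorities:
Theta vs Epsilon: 3+5+2+1+5 = 16 for Theta, 9 for Epsilon — Theta by 16–9.
Theta–Zeta: Theta 17–8.
Theta vs Alpha: Theta preferred on 5+2+1+1 = 9 ballots; Alpha wins 16–9.
Theta–Tau: Tau 17–8.
Theta vs Delta: 6+5+5+1 = 17 for Theta, 8 for Delta — Theta by 17–8.
Epsilon vs Zeta: Zeta, 18–7.
Epsilon vs Alpha: Alpha wins 16–9.
Epsilon vs Tau: Epsilon preferred on 6+5+1+2+1 = 15 ballots; Epsilon wins 15–10.
Epsilon vs Delta: Delta, 16–9.
Zeta vs Alpha: 13 to 12, Zeta.
Zeta vs Tau: 10 to 15, Tau.
Zeta–Delta: Zeta 13–12.
Alpha vs Tau: 10 to 15, Tau.
Alpha–Delta: Alpha 15–10.
Tau vs Delta: Tau, 15–10.
No book is winless: Theta beats Epsilon; Epsilon beats Tau; Zeta beats Epsilon; Alpha beats Theta; Tau beats Theta; Delta beats Epsilon. There is no Condorcet loser.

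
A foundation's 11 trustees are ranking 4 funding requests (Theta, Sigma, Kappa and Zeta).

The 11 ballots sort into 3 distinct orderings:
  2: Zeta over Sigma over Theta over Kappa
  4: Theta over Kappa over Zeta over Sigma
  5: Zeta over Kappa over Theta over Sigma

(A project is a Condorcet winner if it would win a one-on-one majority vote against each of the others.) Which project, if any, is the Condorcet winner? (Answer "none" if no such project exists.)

Zeta

Head-to-head results (11 reviewers):
Theta vs Sigma: Theta, 9–2.
Theta–Kappa: Theta 6–5.
Theta vs Zeta: Zeta wins 7–4.
Sigma vs Kappa: Kappa, 9–2.
Sigma–Zeta: Zeta 11–0.
Kappa vs Zeta: Zeta, 7–4.
Zeta beats each of Theta, Sigma, Kappa — Zeta is the Condorcet winner.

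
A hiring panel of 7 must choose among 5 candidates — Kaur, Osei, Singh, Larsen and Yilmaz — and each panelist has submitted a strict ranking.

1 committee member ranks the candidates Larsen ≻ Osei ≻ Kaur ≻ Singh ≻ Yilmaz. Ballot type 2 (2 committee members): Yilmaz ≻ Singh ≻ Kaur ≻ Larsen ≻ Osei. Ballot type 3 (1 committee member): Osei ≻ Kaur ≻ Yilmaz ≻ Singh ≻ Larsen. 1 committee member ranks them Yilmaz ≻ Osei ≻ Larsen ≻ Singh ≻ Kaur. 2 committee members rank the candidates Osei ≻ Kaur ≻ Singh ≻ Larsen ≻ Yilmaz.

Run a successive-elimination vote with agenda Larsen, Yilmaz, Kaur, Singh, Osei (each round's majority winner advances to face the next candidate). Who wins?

Round 1: Larsen vs Yilmaz — 3–4, Yilmaz advances.
Round 2: Yilmaz vs Kaur — 3–4, Kaur advances.
Round 3: Kaur vs Singh — 4–3, Kaur advances.
Round 4: Kaur vs Osei — 2–5, Osei advances.
The agenda winner is Osei.

Osei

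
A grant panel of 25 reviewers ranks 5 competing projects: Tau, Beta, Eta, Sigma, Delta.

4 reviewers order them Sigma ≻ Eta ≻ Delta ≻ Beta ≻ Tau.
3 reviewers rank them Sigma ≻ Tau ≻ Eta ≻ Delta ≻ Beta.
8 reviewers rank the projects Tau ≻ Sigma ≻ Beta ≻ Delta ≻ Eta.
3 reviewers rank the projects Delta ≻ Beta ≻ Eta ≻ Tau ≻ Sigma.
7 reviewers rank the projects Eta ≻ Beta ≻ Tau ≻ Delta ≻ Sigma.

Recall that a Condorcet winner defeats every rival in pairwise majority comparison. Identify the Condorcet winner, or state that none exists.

Head-to-head results (25 reviewers):
Tau vs Beta: 11 to 14, Beta.
Tau vs Eta: Tau is ranked higher on 3+8 = 11 ballots, Eta on 14. Eta wins 14–11.
Tau–Sigma: Tau 18–7.
Tau vs Delta: Tau, 18–7.
Beta vs Eta: 11 to 14, Eta.
Beta vs Sigma: Sigma wins 15–10.
Beta vs Delta: Beta is ranked higher on 8+7 = 15 ballots, Delta on 10. Beta wins 15–10.
Eta–Sigma: Sigma 15–10.
Eta–Delta: Eta 14–11.
Sigma vs Delta: Sigma wins 15–10.
Each project drops at least one matchup (Tau loses to Beta; Beta loses to Eta; Eta loses to Sigma; Sigma loses to Tau; Delta loses to Tau); the cycle Tau > Sigma > Beta > Tau rules out a Condorcet winner.

none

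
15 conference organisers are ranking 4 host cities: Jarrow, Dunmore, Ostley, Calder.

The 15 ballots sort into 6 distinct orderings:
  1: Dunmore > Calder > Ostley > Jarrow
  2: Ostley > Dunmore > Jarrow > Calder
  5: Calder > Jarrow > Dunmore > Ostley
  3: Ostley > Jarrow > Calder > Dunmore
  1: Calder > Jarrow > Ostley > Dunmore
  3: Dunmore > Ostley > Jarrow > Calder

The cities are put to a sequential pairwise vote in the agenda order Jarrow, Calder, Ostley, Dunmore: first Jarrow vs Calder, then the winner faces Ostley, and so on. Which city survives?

Dunmore

Round 1: Jarrow vs Calder — 8–7, Jarrow advances.
Round 2: Jarrow vs Ostley — 6–9, Ostley advances.
Round 3: Ostley vs Dunmore — 6–9, Dunmore advances.
Dunmore survives the agenda.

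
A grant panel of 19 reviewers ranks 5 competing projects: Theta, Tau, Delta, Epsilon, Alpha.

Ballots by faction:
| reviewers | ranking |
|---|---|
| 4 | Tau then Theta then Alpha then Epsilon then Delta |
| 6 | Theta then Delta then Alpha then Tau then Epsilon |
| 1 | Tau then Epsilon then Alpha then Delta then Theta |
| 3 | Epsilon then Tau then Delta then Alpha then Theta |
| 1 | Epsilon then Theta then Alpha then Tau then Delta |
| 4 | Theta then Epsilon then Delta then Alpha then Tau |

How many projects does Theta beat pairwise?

4

Theta against each rival (19 reviewers):
Theta vs Tau: 6+1+4 = 11 for Theta, 8 for Tau — Theta by 11–8.
Theta vs Delta: Theta preferred on 4+6+1+4 = 15 ballots; Theta wins 15–4.
Theta vs Epsilon: Theta, 14–5.
Theta vs Alpha: Theta wins 15–4.
Theta beats Tau, Delta, Epsilon, Alpha — 4 pairwise wins.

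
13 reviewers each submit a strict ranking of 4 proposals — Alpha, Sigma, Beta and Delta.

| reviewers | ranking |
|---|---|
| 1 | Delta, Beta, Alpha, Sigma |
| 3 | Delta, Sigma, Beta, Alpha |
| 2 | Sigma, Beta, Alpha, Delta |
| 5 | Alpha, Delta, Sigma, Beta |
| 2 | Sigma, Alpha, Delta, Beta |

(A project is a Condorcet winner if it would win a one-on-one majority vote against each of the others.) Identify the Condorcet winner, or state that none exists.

Head-to-head results (13 reviewers):
Alpha vs Sigma: 6 to 7, Sigma.
Alpha vs Beta: Alpha preferred on 5+2 = 7 ballots; Alpha wins 7–6.
Alpha vs Delta: 9 to 4, Alpha.
Sigma vs Beta: Sigma preferred on 3+2+5+2 = 12 ballots; Sigma wins 12–1.
Sigma vs Delta: Sigma is ranked higher on 2+2 = 4 ballots, Delta on 9. Delta wins 9–4.
Beta vs Delta: 2 for Beta, 11 for Delta — Delta by 11–2.
Each project drops at least one matchup (Alpha loses to Sigma; Sigma loses to Delta; Beta loses to Alpha; Delta loses to Alpha); the cycle Alpha beats Delta beats Sigma beats Alpha rules out a Condorcet winner.

none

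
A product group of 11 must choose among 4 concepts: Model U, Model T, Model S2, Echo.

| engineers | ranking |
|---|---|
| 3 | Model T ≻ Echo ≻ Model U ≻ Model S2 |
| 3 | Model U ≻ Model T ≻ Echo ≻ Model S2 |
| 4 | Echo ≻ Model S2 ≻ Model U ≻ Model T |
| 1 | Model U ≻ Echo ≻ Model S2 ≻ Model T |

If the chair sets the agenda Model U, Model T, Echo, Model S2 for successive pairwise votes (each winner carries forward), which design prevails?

Round 1: Model U vs Model T — 8–3, Model U advances.
Round 2: Model U vs Echo — 4–7, Echo advances.
Round 3: Echo vs Model S2 — 11–0, Echo advances.
Echo survives the agenda.

Echo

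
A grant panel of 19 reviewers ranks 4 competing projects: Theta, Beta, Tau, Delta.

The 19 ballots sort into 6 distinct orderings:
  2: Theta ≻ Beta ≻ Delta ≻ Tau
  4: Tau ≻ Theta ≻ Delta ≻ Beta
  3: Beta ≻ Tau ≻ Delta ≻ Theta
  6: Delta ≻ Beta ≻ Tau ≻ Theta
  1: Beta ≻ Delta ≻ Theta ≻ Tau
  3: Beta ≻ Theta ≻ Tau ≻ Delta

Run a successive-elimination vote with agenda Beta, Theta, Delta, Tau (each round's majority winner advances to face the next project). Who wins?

Tau

Round 1: Beta vs Theta — 13–6, Beta advances.
Round 2: Beta vs Delta — 9–10, Delta advances.
Round 3: Delta vs Tau — 9–10, Tau advances.
Tau survives the agenda.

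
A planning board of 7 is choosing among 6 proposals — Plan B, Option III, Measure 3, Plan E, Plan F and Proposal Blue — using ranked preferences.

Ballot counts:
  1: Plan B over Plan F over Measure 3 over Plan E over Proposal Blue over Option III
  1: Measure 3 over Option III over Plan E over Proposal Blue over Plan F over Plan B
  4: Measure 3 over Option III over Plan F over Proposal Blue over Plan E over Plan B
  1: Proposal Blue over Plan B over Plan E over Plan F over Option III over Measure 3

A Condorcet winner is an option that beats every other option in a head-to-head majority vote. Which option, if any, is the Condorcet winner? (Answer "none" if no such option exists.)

Pairwise majorities:
Plan B vs Option III: 2 to 5, Option III.
Plan B vs Measure 3: Plan B preferred on 1+1 = 2 ballots; Measure 3 wins 5–2.
Plan B vs Plan E: Plan B preferred on 1+1 = 2 ballots; Plan E wins 5–2.
Plan B vs Plan F: 2 to 5, Plan F.
Plan B vs Proposal Blue: Plan B preferred on 1 ballot; Proposal Blue wins 6–1.
Option III vs Measure 3: Option III is ranked higher on 1 ballot, Measure 3 on 6. Measure 3 wins 6–1.
Option III vs Plan E: 1+4 = 5 for Option III, 2 for Plan E — Option III by 5–2.
Option III vs Plan F: 5 to 2, Option III.
Option III vs Proposal Blue: 5 to 2, Option III.
Measure 3 vs Plan E: Measure 3 preferred on 1+1+4 = 6 ballots; Measure 3 wins 6–1.
Measure 3 vs Plan F: Measure 3 preferred on 1+4 = 5 ballots; Measure 3 wins 5–2.
Measure 3 vs Proposal Blue: Measure 3 is ranked higher on 1+1+4 = 6 ballots, Proposal Blue on 1. Measure 3 wins 6–1.
Plan E vs Plan F: Plan E is ranked higher on 1+1 = 2 ballots, Plan F on 5. Plan F wins 5–2.
Plan E vs Proposal Blue: 1+1 = 2 for Plan E, 5 for Proposal Blue — Proposal Blue by 5–2.
Plan F vs Proposal Blue: Plan F preferred on 1+4 = 5 ballots; Plan F wins 5–2.
Only Measure 3 has no losses; Measure 3 is the Condorcet winner.

Measure 3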